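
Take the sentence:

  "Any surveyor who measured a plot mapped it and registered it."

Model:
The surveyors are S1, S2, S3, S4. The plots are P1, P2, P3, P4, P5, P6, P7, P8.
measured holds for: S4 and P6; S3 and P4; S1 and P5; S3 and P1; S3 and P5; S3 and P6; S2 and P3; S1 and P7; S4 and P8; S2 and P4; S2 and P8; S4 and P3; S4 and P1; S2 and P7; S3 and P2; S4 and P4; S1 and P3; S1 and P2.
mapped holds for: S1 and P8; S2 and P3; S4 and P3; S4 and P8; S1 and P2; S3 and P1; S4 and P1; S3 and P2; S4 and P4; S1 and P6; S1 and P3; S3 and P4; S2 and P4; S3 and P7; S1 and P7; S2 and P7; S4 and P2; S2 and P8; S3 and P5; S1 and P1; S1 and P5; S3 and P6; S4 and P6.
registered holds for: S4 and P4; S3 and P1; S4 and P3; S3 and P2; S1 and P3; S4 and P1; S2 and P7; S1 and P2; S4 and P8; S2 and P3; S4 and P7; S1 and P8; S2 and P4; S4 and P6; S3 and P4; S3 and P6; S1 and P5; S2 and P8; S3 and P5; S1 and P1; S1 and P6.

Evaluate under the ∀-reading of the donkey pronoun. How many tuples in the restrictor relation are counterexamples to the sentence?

"it" takes "a plot" as antecedent — a donkey pronoun bound across the clause boundary.
Strong reading: for every (s,p) with measured(s,p), mapped(s,p) ∧ registered(s,p).
Restrictor pairs: (S1,P2) ✓  (S1,P3) ✓  (S1,P5) ✓  (S1,P7) ✗  (S2,P3) ✓  (S2,P4) ✓  (S2,P7) ✓  (S2,P8) ✓  (S3,P1) ✓  (S3,P2) ✓  (S3,P4) ✓  (S3,P5) ✓  (S3,P6) ✓  (S4,P1) ✓  (S4,P3) ✓  (S4,P4) ✓  (S4,P6) ✓  (S4,P8) ✓
Counterexamples (restrictor pairs failing the scope): 1.

1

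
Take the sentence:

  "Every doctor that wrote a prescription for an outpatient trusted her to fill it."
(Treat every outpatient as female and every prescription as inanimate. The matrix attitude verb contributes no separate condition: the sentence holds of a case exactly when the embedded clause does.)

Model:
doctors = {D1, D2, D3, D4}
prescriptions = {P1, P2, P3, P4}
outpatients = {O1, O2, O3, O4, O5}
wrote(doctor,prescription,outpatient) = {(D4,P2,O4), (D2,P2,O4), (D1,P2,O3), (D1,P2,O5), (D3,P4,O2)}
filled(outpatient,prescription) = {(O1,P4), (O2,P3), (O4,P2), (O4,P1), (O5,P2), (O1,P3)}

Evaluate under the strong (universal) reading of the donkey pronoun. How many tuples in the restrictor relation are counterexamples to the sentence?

"her" takes "an outpatient" as antecedent and "it" takes "a prescription"; both are donkey pronouns co-varying with the restrictor.
Strong reading: for every (d,p,o) with wrote(d,p,o), filled(o,p).
Restrictor triples: (D1,P2,O3)→filled(O3,P2) ✗  (D1,P2,O5)→filled(O5,P2) ✓  (D2,P2,O4)→filled(O4,P2) ✓  (D3,P4,O2)→filled(O2,P4) ✗  (D4,P2,O4)→filled(O4,P2) ✓
Counterexamples (restrictor triples failing the scope): 2.

2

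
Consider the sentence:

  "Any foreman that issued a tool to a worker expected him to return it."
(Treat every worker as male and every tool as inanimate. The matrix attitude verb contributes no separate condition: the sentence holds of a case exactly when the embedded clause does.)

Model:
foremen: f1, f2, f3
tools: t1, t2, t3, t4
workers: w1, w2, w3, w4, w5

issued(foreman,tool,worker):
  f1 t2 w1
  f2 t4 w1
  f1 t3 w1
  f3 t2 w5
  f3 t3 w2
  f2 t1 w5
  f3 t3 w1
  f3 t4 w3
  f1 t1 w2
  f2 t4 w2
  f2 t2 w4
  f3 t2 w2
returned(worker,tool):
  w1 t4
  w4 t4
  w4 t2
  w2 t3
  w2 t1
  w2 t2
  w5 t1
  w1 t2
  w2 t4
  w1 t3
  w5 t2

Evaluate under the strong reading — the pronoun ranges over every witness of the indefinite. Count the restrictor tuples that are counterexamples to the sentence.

1

"him" takes "a worker" as antecedent and "it" takes "a tool"; both are donkey pronouns co-varying with the restrictor.
Strong reading: for every (f,t,w) with issued(f,t,w), returned(w,t).
Restrictor triples: (f1,t1,w2)→returned(w2,t1) ✓  (f1,t2,w1)→returned(w1,t2) ✓  (f1,t3,w1)→returned(w1,t3) ✓  (f2,t1,w5)→returned(w5,t1) ✓  (f2,t2,w4)→returned(w4,t2) ✓  (f2,t4,w1)→returned(w1,t4) ✓  (f2,t4,w2)→returned(w2,t4) ✓  (f3,t2,w2)→returned(w2,t2) ✓  (f3,t2,w5)→returned(w5,t2) ✓  (f3,t3,w1)→returned(w1,t3) ✓  (f3,t3,w2)→returned(w2,t3) ✓  (f3,t4,w3)→returned(w3,t4) ✗
Counterexamples (restrictor triples failing the scope): 1.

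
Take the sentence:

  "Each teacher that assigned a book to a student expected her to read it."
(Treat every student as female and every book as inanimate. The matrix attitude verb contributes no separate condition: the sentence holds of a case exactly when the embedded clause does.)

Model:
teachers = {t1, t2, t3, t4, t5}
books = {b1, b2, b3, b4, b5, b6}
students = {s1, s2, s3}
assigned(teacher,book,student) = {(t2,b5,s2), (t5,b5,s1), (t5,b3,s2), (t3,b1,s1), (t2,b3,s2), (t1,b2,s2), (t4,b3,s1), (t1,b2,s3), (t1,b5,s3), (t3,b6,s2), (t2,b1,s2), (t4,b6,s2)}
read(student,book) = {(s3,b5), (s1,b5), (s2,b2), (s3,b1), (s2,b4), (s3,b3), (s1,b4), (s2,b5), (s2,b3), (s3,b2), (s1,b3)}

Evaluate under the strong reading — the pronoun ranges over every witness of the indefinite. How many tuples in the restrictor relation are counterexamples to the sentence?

4

"her" takes "a student" as antecedent and "it" takes "a book"; both are donkey pronouns co-varying with the restrictor.
Strong reading: for every (t,b,s) with assigned(t,b,s), read(s,b).
Restrictor triples: (t1,b2,s2)→read(s2,b2) ✓  (t1,b2,s3)→read(s3,b2) ✓  (t1,b5,s3)→read(s3,b5) ✓  (t2,b1,s2)→read(s2,b1) ✗  (t2,b3,s2)→read(s2,b3) ✓  (t2,b5,s2)→read(s2,b5) ✓  (t3,b1,s1)→read(s1,b1) ✗  (t3,b6,s2)→read(s2,b6) ✗  (t4,b3,s1)→read(s1,b3) ✓  (t4,b6,s2)→read(s2,b6) ✗  (t5,b3,s2)→read(s2,b3) ✓  (t5,b5,s1)→read(s1,b5) ✓
Counterexamples (restrictor triples failing the scope): 4.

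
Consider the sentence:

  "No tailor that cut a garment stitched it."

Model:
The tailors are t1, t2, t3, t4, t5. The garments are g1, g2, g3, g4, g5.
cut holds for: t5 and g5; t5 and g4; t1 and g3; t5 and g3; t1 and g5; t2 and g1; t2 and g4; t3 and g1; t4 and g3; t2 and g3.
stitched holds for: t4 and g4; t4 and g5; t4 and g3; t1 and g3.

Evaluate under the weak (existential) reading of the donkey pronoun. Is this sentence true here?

False

"it" takes "a garment" as antecedent — a donkey pronoun bound across the clause boundary.
Truth condition: for no (t,g) with cut(t,g) does stitched(t,g) hold.
Restrictor pairs — does the scope hold? (t1,g3):holds  (t1,g5):fails  (t2,g1):fails  (t2,g3):fails  (t2,g4):fails  (t3,g1):fails  (t4,g3):holds  (t5,g3):fails  (t5,g4):fails  (t5,g5):fails
Scope holds for 2 pair(s), so the sentence is false.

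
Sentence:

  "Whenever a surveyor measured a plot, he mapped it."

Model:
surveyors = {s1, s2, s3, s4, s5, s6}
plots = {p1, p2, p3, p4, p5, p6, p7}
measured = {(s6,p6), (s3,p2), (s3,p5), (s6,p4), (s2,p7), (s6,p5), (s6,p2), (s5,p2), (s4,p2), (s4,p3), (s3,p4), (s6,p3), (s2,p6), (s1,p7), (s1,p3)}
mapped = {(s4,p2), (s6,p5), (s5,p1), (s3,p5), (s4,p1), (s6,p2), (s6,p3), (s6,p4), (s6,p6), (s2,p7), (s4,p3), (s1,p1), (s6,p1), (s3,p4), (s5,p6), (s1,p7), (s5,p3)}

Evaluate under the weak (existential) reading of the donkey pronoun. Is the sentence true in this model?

"it" takes "a plot" as antecedent — a donkey pronoun bound across the clause boundary.
Weak reading: every surveyor s with some measured-plot has at least one measured-plot p such that mapped(s,p).
Per surveyor: s1:✓  s2:✓  s3:✓  s4:✓  s5:✗  s6:✓
s5 has no witness among its measured-plots.

False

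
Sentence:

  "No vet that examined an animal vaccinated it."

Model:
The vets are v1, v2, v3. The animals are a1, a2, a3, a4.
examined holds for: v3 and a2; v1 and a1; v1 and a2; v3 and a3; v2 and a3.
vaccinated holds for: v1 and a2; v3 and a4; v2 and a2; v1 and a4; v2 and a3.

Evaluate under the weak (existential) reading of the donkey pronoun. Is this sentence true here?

"it" takes "an animal" as antecedent — a donkey pronoun bound across the clause boundary.
Truth condition: for no (v,a) with examined(v,a) does vaccinated(v,a) hold.
Restrictor pairs — does the scope hold? (v1,a1):fails  (v1,a2):holds  (v2,a3):holds  (v3,a2):fails  (v3,a3):fails
Scope holds for 2 pair(s), so the sentence is false.

False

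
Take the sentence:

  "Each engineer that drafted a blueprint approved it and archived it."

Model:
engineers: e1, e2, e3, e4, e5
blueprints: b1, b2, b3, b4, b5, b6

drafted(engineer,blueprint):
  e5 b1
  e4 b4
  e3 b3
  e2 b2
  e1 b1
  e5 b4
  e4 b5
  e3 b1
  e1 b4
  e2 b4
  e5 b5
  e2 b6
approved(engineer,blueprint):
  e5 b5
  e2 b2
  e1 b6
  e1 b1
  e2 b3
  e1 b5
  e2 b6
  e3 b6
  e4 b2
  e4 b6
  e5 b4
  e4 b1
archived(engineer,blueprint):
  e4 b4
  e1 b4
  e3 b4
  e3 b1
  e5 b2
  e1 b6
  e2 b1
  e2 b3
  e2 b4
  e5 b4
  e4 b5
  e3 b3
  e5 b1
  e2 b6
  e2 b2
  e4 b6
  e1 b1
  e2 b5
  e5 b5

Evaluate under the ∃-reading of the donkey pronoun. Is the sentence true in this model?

False

"it" takes "a blueprint" as antecedent — a donkey pronoun bound across the clause boundary.
Weak reading: every engineer e with some drafted-blueprint has at least one drafted-blueprint b such that approved(e,b) ∧ archived(e,b).
Per engineer: e1:✓  e2:✓  e3:✗  e4:✗  e5:✓
e3 has no witness among its drafted-blueprints.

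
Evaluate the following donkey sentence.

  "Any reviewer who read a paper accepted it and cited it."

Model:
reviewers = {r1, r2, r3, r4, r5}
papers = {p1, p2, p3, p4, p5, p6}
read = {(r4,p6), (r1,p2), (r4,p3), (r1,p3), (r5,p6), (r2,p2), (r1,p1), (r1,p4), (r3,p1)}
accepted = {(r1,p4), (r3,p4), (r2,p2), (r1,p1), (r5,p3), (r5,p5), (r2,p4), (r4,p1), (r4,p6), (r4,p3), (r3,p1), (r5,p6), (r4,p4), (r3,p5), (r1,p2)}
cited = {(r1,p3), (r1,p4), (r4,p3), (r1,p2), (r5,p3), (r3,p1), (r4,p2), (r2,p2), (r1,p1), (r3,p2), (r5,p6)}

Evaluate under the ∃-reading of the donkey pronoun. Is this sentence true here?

"it" takes "a paper" as antecedent — a donkey pronoun bound across the clause boundary.
Weak reading: every reviewer r with some read-paper has at least one read-paper p such that accepted(r,p) ∧ cited(r,p).
Per reviewer: r1:✓  r2:✓  r3:✓  r4:✓  r5:✓
Every reviewer in the restrictor has a witness.

True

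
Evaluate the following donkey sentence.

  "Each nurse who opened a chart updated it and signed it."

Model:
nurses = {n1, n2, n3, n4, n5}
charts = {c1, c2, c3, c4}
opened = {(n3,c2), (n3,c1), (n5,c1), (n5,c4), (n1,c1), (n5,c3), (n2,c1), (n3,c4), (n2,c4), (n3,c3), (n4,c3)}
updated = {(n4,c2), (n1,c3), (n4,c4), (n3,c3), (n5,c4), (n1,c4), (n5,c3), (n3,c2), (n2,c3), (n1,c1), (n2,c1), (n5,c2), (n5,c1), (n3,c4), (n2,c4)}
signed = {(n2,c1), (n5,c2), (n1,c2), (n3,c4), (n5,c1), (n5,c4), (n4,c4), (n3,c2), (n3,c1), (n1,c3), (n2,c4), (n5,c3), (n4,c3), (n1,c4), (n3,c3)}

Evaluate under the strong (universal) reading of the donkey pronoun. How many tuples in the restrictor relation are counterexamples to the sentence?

3

"it" takes "a chart" as antecedent — a donkey pronoun bound across the clause boundary.
Strong reading: for every (n,c) with opened(n,c), updated(n,c) ∧ signed(n,c).
Restrictor pairs: (n1,c1) ✗  (n2,c1) ✓  (n2,c4) ✓  (n3,c1) ✗  (n3,c2) ✓  (n3,c3) ✓  (n3,c4) ✓  (n4,c3) ✗  (n5,c1) ✓  (n5,c3) ✓  (n5,c4) ✓
Counterexamples (restrictor pairs failing the scope): 3.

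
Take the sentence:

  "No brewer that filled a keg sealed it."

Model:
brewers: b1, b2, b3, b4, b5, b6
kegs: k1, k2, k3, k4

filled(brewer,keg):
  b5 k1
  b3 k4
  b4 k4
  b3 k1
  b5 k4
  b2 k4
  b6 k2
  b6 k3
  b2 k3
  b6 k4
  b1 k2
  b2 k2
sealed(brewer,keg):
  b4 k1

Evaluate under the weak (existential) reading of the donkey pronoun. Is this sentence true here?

"it" takes "a keg" as antecedent — a donkey pronoun bound across the clause boundary.
Truth condition: for no (b,k) with filled(b,k) does sealed(b,k) hold.
Restrictor pairs — does the scope hold? (b1,k2):fails  (b2,k2):fails  (b2,k3):fails  (b2,k4):fails  (b3,k1):fails  (b3,k4):fails  (b4,k4):fails  (b5,k1):fails  (b5,k4):fails  (b6,k2):fails  (b6,k3):fails  (b6,k4):fails
Scope holds for no restrictor pair, so the sentence is true.

True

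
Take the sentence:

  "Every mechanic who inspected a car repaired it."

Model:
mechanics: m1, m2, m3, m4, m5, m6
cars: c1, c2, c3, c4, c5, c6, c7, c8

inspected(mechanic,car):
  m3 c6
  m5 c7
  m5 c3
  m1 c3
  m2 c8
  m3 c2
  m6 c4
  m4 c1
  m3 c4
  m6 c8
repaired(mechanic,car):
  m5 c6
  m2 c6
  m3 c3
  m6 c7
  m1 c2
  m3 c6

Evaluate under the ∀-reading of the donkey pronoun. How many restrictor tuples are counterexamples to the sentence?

9

"it" takes "a car" as antecedent — a donkey pronoun bound across the clause boundary.
Strong reading: for every (m,c) with inspected(m,c), repaired(m,c).
Restrictor pairs: (m1,c3) ✗  (m2,c8) ✗  (m3,c2) ✗  (m3,c4) ✗  (m3,c6) ✓  (m4,c1) ✗  (m5,c3) ✗  (m5,c7) ✗  (m6,c4) ✗  (m6,c8) ✗
Counterexamples (restrictor pairs failing the scope): 9.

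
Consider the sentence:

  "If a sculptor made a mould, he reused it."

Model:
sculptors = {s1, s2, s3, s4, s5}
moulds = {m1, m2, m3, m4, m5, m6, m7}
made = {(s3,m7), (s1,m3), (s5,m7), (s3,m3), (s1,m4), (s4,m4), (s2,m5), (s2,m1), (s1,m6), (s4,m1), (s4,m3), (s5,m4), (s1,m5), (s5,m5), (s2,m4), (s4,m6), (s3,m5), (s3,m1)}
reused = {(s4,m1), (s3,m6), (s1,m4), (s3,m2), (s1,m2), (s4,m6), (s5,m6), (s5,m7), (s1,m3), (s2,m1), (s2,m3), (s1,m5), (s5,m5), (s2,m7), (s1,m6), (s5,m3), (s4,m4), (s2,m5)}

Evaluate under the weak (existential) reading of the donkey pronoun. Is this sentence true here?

"it" takes "a mould" as antecedent — a donkey pronoun bound across the clause boundary.
Weak reading: every sculptor s with some made-mould has at least one made-mould m such that reused(s,m).
Per sculptor: s1:✓  s2:✓  s3:✗  s4:✓  s5:✓
s3 has no witness among its made-moulds.

False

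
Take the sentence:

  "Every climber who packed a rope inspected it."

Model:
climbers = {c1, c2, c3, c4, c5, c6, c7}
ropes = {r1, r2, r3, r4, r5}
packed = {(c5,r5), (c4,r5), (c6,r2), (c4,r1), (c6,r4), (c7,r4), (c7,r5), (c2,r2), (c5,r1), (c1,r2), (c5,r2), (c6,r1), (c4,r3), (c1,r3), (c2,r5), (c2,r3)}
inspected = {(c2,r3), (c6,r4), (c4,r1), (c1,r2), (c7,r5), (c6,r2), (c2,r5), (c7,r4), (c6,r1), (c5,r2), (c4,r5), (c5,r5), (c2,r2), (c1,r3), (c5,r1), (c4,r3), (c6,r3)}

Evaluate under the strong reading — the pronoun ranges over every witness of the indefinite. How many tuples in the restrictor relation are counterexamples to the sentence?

0

"it" takes "a rope" as antecedent — a donkey pronoun bound across the clause boundary.
Strong reading: for every (c,r) with packed(c,r), inspected(c,r).
Restrictor pairs: (c1,r2) ✓  (c1,r3) ✓  (c2,r2) ✓  (c2,r3) ✓  (c2,r5) ✓  (c4,r1) ✓  (c4,r3) ✓  (c4,r5) ✓  (c5,r1) ✓  (c5,r2) ✓  (c5,r5) ✓  (c6,r1) ✓  (c6,r2) ✓  (c6,r4) ✓  (c7,r4) ✓  (c7,r5) ✓
Counterexamples (restrictor pairs failing the scope): 0.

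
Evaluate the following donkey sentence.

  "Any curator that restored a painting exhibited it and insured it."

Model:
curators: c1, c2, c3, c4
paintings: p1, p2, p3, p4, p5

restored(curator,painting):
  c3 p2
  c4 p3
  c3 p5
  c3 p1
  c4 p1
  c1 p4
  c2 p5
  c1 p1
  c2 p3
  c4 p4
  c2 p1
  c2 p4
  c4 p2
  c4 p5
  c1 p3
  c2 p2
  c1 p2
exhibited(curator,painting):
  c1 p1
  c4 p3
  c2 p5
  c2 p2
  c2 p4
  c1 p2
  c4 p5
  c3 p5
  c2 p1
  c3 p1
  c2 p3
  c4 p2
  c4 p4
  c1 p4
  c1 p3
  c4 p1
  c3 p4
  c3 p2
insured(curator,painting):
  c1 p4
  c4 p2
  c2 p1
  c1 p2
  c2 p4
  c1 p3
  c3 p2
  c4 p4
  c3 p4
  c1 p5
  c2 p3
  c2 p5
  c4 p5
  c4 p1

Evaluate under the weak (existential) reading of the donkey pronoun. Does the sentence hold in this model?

True

"it" takes "a painting" as antecedent — a donkey pronoun bound across the clause boundary.
Weak reading: every curator c with some restored-painting has at least one restored-painting p such that exhibited(c,p) ∧ insured(c,p).
Per curator: c1:✓  c2:✓  c3:✓  c4:✓
Every curator in the restrictor has a witness.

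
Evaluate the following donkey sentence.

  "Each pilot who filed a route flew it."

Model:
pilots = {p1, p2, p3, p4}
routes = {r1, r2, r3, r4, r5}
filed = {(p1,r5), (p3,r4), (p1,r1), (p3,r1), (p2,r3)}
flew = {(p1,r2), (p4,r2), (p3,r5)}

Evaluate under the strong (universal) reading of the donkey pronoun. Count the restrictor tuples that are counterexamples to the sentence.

5

"it" takes "a route" as antecedent — a donkey pronoun bound across the clause boundary.
Strong reading: for every (p,r) with filed(p,r), flew(p,r).
Restrictor pairs: (p1,r1) ✗  (p1,r5) ✗  (p2,r3) ✗  (p3,r1) ✗  (p3,r4) ✗
Counterexamples (restrictor pairs failing the scope): 5.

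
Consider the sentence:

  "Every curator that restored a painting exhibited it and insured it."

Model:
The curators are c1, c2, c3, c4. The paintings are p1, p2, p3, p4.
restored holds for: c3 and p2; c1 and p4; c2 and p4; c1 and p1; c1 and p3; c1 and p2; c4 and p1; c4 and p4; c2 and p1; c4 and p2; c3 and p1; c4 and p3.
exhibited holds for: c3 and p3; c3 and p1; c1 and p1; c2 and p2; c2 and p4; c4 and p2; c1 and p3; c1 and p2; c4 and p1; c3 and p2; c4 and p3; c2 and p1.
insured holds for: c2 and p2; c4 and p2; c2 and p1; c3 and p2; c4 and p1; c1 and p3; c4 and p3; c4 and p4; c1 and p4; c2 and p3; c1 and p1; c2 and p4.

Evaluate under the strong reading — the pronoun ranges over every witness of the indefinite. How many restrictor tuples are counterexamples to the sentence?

4

"it" takes "a painting" as antecedent — a donkey pronoun bound across the clause boundary.
Strong reading: for every (c,p) with restored(c,p), exhibited(c,p) ∧ insured(c,p).
Restrictor pairs: (c1,p1) ✓  (c1,p2) ✗  (c1,p3) ✓  (c1,p4) ✗  (c2,p1) ✓  (c2,p4) ✓  (c3,p1) ✗  (c3,p2) ✓  (c4,p1) ✓  (c4,p2) ✓  (c4,p3) ✓  (c4,p4) ✗
Counterexamples (restrictor pairs failing the scope): 4.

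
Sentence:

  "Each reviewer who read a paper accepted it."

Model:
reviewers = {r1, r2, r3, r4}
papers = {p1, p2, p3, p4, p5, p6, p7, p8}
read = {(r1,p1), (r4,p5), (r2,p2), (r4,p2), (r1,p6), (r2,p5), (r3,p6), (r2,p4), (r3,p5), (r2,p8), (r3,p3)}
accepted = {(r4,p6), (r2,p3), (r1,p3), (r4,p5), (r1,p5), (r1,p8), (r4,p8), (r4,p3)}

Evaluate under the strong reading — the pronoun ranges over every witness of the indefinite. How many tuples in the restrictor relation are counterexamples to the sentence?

"it" takes "a paper" as antecedent — a donkey pronoun bound across the clause boundary.
Strong reading: for every (r,p) with read(r,p), accepted(r,p).
Restrictor pairs: (r1,p1) ✗  (r1,p6) ✗  (r2,p2) ✗  (r2,p4) ✗  (r2,p5) ✗  (r2,p8) ✗  (r3,p3) ✗  (r3,p5) ✗  (r3,p6) ✗  (r4,p2) ✗  (r4,p5) ✓
Counterexamples (restrictor pairs failing the scope): 10.

10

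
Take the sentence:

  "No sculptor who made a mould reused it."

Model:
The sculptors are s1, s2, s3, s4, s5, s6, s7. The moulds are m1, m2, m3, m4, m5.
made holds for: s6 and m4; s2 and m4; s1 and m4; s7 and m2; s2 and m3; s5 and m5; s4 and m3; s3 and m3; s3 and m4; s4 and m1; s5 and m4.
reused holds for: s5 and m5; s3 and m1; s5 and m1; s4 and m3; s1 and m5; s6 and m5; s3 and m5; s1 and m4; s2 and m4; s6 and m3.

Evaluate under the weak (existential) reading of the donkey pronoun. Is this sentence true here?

"it" takes "a mould" as antecedent — a donkey pronoun bound across the clause boundary.
Truth condition: for no (s,m) with made(s,m) does reused(s,m) hold.
Restrictor pairs — does the scope hold? (s1,m4):holds  (s2,m3):fails  (s2,m4):holds  (s3,m3):fails  (s3,m4):fails  (s4,m1):fails  (s4,m3):holds  (s5,m4):fails  (s5,m5):holds  (s6,m4):fails  (s7,m2):fails
Scope holds for 4 pair(s), so the sentence is false.

False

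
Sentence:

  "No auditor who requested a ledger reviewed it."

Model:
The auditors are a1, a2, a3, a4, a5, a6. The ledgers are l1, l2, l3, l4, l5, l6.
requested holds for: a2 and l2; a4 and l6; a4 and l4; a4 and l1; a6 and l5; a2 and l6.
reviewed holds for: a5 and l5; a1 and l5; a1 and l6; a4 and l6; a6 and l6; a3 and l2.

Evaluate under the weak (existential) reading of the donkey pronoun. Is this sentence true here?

False

"it" takes "a ledger" as antecedent — a donkey pronoun bound across the clause boundary.
Truth condition: for no (a,l) with requested(a,l) does reviewed(a,l) hold.
Restrictor pairs — does the scope hold? (a2,l2):fails  (a2,l6):fails  (a4,l1):fails  (a4,l4):fails  (a4,l6):holds  (a6,l5):fails
Scope holds for 1 pair(s), so the sentence is false.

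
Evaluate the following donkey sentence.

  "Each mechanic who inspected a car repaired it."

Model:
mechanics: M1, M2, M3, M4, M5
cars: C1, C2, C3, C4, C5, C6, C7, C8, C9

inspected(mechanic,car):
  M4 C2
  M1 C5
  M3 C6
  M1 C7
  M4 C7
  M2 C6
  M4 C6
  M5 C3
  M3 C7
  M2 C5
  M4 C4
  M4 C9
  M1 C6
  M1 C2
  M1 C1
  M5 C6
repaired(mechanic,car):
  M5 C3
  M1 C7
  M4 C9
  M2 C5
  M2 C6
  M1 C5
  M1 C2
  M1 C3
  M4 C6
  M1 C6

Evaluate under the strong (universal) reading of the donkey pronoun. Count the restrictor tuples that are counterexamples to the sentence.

7

"it" takes "a car" as antecedent — a donkey pronoun bound across the clause boundary.
Strong reading: for every (m,c) with inspected(m,c), repaired(m,c).
Restrictor pairs: (M1,C1) ✗  (M1,C2) ✓  (M1,C5) ✓  (M1,C6) ✓  (M1,C7) ✓  (M2,C5) ✓  (M2,C6) ✓  (M3,C6) ✗  (M3,C7) ✗  (M4,C2) ✗  (M4,C4) ✗  (M4,C6) ✓  (M4,C7) ✗  (M4,C9) ✓  (M5,C3) ✓  (M5,C6) ✗
Counterexamples (restrictor pairs failing the scope): 7.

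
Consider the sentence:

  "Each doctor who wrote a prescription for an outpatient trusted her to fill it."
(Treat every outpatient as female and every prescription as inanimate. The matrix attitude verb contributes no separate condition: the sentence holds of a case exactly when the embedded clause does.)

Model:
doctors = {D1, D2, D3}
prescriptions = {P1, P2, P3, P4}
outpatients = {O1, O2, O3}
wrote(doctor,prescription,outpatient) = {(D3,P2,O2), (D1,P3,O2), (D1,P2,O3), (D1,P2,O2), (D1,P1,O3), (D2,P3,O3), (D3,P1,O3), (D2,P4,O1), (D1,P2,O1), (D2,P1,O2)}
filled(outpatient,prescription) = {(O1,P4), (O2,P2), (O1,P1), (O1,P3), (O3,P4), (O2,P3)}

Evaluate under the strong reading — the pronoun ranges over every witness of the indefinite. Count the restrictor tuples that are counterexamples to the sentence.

6

"her" takes "an outpatient" as antecedent and "it" takes "a prescription"; both are donkey pronouns co-varying with the restrictor.
Strong reading: for every (d,p,o) with wrote(d,p,o), filled(o,p).
Restrictor triples: (D1,P1,O3)→filled(O3,P1) ✗  (D1,P2,O1)→filled(O1,P2) ✗  (D1,P2,O2)→filled(O2,P2) ✓  (D1,P2,O3)→filled(O3,P2) ✗  (D1,P3,O2)→filled(O2,P3) ✓  (D2,P1,O2)→filled(O2,P1) ✗  (D2,P3,O3)→filled(O3,P3) ✗  (D2,P4,O1)→filled(O1,P4) ✓  (D3,P1,O3)→filled(O3,P1) ✗  (D3,P2,O2)→filled(O2,P2) ✓
Counterexamples (restrictor triples failing the scope): 6.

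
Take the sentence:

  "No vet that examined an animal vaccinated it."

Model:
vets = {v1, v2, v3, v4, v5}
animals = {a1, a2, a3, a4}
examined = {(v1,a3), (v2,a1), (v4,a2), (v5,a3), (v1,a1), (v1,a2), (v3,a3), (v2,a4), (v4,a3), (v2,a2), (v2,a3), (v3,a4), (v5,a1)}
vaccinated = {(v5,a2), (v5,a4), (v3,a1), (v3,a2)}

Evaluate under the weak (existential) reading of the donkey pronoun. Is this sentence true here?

True

"it" takes "an animal" as antecedent — a donkey pronoun bound across the clause boundary.
Truth condition: for no (v,a) with examined(v,a) does vaccinated(v,a) hold.
Restrictor pairs — does the scope hold? (v1,a1):fails  (v1,a2):fails  (v1,a3):fails  (v2,a1):fails  (v2,a2):fails  (v2,a3):fails  (v2,a4):fails  (v3,a3):fails  (v3,a4):fails  (v4,a2):fails  (v4,a3):fails  (v5,a1):fails  (v5,a3):fails
Scope holds for no restrictor pair, so the sentence is true.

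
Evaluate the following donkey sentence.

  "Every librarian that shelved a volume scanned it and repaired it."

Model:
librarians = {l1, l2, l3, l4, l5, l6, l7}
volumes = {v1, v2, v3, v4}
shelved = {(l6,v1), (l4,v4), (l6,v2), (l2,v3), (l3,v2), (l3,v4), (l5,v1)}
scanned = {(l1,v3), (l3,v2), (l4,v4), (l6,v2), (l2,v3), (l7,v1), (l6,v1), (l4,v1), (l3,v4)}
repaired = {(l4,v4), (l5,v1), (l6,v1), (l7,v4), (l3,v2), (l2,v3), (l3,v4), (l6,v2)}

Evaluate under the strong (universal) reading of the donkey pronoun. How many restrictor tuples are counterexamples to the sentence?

1

"it" takes "a volume" as antecedent — a donkey pronoun bound across the clause boundary.
Strong reading: for every (l,v) with shelved(l,v), scanned(l,v) ∧ repaired(l,v).
Restrictor pairs: (l2,v3) ✓  (l3,v2) ✓  (l3,v4) ✓  (l4,v4) ✓  (l5,v1) ✗  (l6,v1) ✓  (l6,v2) ✓
Counterexamples (restrictor pairs failing the scope): 1.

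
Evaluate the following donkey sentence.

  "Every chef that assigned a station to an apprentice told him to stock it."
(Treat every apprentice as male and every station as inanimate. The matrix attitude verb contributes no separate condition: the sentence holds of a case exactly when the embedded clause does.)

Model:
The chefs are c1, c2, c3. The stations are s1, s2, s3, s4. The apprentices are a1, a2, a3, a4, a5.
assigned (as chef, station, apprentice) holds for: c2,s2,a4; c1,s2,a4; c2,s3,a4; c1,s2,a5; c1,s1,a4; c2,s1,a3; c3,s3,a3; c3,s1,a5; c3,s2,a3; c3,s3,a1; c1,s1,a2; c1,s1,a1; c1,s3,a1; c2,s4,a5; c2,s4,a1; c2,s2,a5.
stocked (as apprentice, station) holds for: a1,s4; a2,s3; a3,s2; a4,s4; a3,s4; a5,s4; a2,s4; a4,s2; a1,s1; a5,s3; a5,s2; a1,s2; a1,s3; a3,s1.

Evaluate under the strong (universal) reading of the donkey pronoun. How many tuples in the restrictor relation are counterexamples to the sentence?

"him" takes "an apprentice" as antecedent and "it" takes "a station"; both are donkey pronouns co-varying with the restrictor.
Strong reading: for every (c,s,a) with assigned(c,s,a), stocked(a,s).
Restrictor triples: (c1,s1,a1)→stocked(a1,s1) ✓  (c1,s1,a2)→stocked(a2,s1) ✗  (c1,s1,a4)→stocked(a4,s1) ✗  (c1,s2,a4)→stocked(a4,s2) ✓  (c1,s2,a5)→stocked(a5,s2) ✓  (c1,s3,a1)→stocked(a1,s3) ✓  (c2,s1,a3)→stocked(a3,s1) ✓  (c2,s2,a4)→stocked(a4,s2) ✓  (c2,s2,a5)→stocked(a5,s2) ✓  (c2,s3,a4)→stocked(a4,s3) ✗  (c2,s4,a1)→stocked(a1,s4) ✓  (c2,s4,a5)→stocked(a5,s4) ✓  (c3,s1,a5)→stocked(a5,s1) ✗  (c3,s2,a3)→stocked(a3,s2) ✓  (c3,s3,a1)→stocked(a1,s3) ✓  (c3,s3,a3)→stocked(a3,s3) ✗
Counterexamples (restrictor triples failing the scope): 5.

5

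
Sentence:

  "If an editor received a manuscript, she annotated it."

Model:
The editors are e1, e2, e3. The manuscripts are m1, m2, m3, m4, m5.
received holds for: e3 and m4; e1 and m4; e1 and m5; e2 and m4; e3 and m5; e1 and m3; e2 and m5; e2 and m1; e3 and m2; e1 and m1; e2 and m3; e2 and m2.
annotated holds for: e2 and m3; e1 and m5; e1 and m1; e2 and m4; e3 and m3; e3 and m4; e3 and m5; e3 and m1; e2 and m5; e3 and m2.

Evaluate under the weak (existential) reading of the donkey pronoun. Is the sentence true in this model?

True

"it" takes "a manuscript" as antecedent — a donkey pronoun bound across the clause boundary.
Weak reading: every editor e with some received-manuscript has at least one received-manuscript m such that annotated(e,m).
Per editor: e1:✓  e2:✓  e3:✓
Every editor in the restrictor has a witness.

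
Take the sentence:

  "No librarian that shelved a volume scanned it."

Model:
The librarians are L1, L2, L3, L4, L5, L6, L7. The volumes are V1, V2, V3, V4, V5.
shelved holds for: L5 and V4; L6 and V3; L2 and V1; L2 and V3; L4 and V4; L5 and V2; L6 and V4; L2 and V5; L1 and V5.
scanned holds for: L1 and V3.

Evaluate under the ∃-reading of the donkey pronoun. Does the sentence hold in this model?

"it" takes "a volume" as antecedent — a donkey pronoun bound across the clause boundary.
Truth condition: for no (l,v) with shelved(l,v) does scanned(l,v) hold.
Restrictor pairs — does the scope hold? (L1,V5):fails  (L2,V1):fails  (L2,V3):fails  (L2,V5):fails  (L4,V4):fails  (L5,V2):fails  (L5,V4):fails  (L6,V3):fails  (L6,V4):fails
Scope holds for no restrictor pair, so the sentence is true.

True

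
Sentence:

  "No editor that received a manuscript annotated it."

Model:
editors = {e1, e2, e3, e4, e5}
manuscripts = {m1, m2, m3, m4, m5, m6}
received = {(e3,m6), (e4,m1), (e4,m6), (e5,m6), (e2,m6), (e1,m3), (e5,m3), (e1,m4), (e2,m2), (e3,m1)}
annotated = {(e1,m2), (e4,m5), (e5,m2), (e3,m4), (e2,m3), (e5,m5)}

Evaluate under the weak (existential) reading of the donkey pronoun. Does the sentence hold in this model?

True

"it" takes "a manuscript" as antecedent — a donkey pronoun bound across the clause boundary.
Truth condition: for no (e,m) with received(e,m) does annotated(e,m) hold.
Restrictor pairs — does the scope hold? (e1,m3):fails  (e1,m4):fails  (e2,m2):fails  (e2,m6):fails  (e3,m1):fails  (e3,m6):fails  (e4,m1):fails  (e4,m6):fails  (e5,m3):fails  (e5,m6):fails
Scope holds for no restrictor pair, so the sentence is true.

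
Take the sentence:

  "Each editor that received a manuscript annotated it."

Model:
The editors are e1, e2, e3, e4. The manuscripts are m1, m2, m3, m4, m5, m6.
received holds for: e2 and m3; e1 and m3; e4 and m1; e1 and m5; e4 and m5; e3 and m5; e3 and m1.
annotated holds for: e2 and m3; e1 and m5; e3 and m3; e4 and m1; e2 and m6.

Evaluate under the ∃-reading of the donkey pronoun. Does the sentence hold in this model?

"it" takes "a manuscript" as antecedent — a donkey pronoun bound across the clause boundary.
Weak reading: every editor e with some received-manuscript has at least one received-manuscript m such that annotated(e,m).
Per editor: e1:✓  e2:✓  e3:✗  e4:✓
e3 has no witness among its received-manuscripts.

False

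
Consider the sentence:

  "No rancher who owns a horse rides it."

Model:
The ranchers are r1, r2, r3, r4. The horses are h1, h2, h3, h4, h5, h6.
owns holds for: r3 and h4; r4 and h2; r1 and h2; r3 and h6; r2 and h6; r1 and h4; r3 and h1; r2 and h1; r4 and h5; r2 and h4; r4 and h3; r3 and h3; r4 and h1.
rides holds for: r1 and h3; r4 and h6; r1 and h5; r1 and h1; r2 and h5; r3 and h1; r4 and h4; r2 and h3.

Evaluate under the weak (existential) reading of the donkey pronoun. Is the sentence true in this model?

"it" takes "a horse" as antecedent — a donkey pronoun bound across the clause boundary.
Truth condition: for no (r,h) with owns(r,h) does rides(r,h) hold.
Restrictor pairs — does the scope hold? (r1,h2):fails  (r1,h4):fails  (r2,h1):fails  (r2,h4):fails  (r2,h6):fails  (r3,h1):holds  (r3,h3):fails  (r3,h4):fails  (r3,h6):fails  (r4,h1):fails  (r4,h2):fails  (r4,h3):fails  (r4,h5):fails
Scope holds for 1 pair(s), so the sentence is false.

False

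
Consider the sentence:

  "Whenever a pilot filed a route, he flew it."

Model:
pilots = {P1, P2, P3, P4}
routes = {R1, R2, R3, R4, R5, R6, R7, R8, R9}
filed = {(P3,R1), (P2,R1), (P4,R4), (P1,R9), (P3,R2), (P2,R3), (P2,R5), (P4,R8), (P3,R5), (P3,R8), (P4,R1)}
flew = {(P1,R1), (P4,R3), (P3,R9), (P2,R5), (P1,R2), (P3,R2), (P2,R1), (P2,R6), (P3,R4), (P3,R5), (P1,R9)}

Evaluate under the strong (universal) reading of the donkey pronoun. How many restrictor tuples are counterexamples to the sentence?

"it" takes "a route" as antecedent — a donkey pronoun bound across the clause boundary.
Strong reading: for every (p,r) with filed(p,r), flew(p,r).
Restrictor pairs: (P1,R9) ✓  (P2,R1) ✓  (P2,R3) ✗  (P2,R5) ✓  (P3,R1) ✗  (P3,R2) ✓  (P3,R5) ✓  (P3,R8) ✗  (P4,R1) ✗  (P4,R4) ✗  (P4,R8) ✗
Counterexamples (restrictor pairs failing the scope): 6.

6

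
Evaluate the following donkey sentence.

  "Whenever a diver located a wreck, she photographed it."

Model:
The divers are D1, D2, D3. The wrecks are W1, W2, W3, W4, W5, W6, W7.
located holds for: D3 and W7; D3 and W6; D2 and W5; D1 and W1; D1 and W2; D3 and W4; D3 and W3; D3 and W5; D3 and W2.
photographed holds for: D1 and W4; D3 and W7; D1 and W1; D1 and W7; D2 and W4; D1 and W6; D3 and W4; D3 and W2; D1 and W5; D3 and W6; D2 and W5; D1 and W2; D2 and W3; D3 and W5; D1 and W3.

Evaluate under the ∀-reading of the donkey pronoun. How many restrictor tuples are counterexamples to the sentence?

1

"it" takes "a wreck" as antecedent — a donkey pronoun bound across the clause boundary.
Strong reading: for every (d,w) with located(d,w), photographed(d,w).
Restrictor pairs: (D1,W1) ✓  (D1,W2) ✓  (D2,W5) ✓  (D3,W2) ✓  (D3,W3) ✗  (D3,W4) ✓  (D3,W5) ✓  (D3,W6) ✓  (D3,W7) ✓
Counterexamples (restrictor pairs failing the scope): 1.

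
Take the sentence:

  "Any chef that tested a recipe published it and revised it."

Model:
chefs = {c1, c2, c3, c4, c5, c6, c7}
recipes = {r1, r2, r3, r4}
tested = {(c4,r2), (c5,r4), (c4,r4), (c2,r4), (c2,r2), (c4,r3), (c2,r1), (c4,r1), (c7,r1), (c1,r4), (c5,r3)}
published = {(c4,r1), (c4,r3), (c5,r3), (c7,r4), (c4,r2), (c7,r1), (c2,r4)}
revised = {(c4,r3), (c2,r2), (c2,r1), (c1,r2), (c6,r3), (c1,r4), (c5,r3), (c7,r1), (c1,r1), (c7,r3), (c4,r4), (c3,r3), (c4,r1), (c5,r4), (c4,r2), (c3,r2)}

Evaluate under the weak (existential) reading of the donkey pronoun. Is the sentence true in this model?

"it" takes "a recipe" as antecedent — a donkey pronoun bound across the clause boundary.
Weak reading: every chef c with some tested-recipe has at least one tested-recipe r such that published(c,r) ∧ revised(c,r).
Per chef: c1:✗  c2:✗  c4:✓  c5:✓  c7:✓
c1 has no witness among its tested-recipes.

False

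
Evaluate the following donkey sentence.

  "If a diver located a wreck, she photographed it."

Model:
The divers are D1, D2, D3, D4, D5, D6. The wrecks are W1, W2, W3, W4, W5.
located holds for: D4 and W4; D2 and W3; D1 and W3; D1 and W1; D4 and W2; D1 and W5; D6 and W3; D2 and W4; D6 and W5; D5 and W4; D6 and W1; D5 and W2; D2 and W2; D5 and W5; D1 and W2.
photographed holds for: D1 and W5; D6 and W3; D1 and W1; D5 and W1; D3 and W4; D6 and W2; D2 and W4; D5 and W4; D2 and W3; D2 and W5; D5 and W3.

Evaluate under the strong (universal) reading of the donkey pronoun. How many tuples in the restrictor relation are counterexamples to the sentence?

9

"it" takes "a wreck" as antecedent — a donkey pronoun bound across the clause boundary.
Strong reading: for every (d,w) with located(d,w), photographed(d,w).
Restrictor pairs: (D1,W1) ✓  (D1,W2) ✗  (D1,W3) ✗  (D1,W5) ✓  (D2,W2) ✗  (D2,W3) ✓  (D2,W4) ✓  (D4,W2) ✗  (D4,W4) ✗  (D5,W2) ✗  (D5,W4) ✓  (D5,W5) ✗  (D6,W1) ✗  (D6,W3) ✓  (D6,W5) ✗
Counterexamples (restrictor pairs failing the scope): 9.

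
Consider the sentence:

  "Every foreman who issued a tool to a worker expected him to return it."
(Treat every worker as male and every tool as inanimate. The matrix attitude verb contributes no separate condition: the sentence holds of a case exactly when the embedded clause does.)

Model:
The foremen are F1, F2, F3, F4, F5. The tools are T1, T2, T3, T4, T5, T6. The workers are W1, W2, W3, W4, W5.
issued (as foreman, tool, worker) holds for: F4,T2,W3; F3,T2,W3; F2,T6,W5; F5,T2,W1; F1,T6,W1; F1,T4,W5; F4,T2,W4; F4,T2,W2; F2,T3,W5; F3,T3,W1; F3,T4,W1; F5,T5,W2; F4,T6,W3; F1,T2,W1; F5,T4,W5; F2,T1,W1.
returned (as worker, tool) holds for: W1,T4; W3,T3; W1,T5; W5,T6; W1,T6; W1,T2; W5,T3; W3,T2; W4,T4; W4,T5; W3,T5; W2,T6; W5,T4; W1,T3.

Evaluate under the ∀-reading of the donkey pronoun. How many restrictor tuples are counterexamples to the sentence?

5

"him" takes "a worker" as antecedent and "it" takes "a tool"; both are donkey pronouns co-varying with the restrictor.
Strong reading: for every (f,t,w) with issued(f,t,w), returned(w,t).
Restrictor triples: (F1,T2,W1)→returned(W1,T2) ✓  (F1,T4,W5)→returned(W5,T4) ✓  (F1,T6,W1)→returned(W1,T6) ✓  (F2,T1,W1)→returned(W1,T1) ✗  (F2,T3,W5)→returned(W5,T3) ✓  (F2,T6,W5)→returned(W5,T6) ✓  (F3,T2,W3)→returned(W3,T2) ✓  (F3,T3,W1)→returned(W1,T3) ✓  (F3,T4,W1)→returned(W1,T4) ✓  (F4,T2,W2)→returned(W2,T2) ✗  (F4,T2,W3)→returned(W3,T2) ✓  (F4,T2,W4)→returned(W4,T2) ✗  (F4,T6,W3)→returned(W3,T6) ✗  (F5,T2,W1)→returned(W1,T2) ✓  (F5,T4,W5)→returned(W5,T4) ✓  (F5,T5,W2)→returned(W2,T5) ✗
Counterexamples (restrictor triples failing the scope): 5.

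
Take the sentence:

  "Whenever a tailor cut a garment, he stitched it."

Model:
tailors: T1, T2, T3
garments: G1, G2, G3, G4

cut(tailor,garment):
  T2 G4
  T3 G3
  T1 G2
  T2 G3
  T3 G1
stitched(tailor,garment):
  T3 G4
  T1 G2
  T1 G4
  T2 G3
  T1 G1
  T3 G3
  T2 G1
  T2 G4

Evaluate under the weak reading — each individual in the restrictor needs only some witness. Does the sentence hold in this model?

True

"it" takes "a garment" as antecedent — a donkey pronoun bound across the clause boundary.
Weak reading: every tailor t with some cut-garment has at least one cut-garment g such that stitched(t,g).
Per tailor: T1:✓  T2:✓  T3:✓
Every tailor in the restrictor has a witness.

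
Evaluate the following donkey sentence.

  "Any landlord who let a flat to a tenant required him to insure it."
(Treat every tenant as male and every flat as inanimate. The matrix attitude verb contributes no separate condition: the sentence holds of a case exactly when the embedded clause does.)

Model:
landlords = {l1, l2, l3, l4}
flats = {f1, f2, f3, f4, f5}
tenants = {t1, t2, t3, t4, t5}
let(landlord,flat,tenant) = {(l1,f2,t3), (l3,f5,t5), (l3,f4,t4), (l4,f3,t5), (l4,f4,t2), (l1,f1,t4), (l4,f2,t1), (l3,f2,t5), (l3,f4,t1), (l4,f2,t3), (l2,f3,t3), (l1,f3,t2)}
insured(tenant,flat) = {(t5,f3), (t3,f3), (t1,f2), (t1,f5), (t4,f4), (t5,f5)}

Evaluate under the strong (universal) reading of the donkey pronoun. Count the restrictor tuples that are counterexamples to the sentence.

7

"him" takes "a tenant" as antecedent and "it" takes "a flat"; both are donkey pronouns co-varying with the restrictor.
Strong reading: for every (l,f,t) with let(l,f,t), insured(t,f).
Restrictor triples: (l1,f1,t4)→insured(t4,f1) ✗  (l1,f2,t3)→insured(t3,f2) ✗  (l1,f3,t2)→insured(t2,f3) ✗  (l2,f3,t3)→insured(t3,f3) ✓  (l3,f2,t5)→insured(t5,f2) ✗  (l3,f4,t1)→insured(t1,f4) ✗  (l3,f4,t4)→insured(t4,f4) ✓  (l3,f5,t5)→insured(t5,f5) ✓  (l4,f2,t1)→insured(t1,f2) ✓  (l4,f2,t3)→insured(t3,f2) ✗  (l4,f3,t5)→insured(t5,f3) ✓  (l4,f4,t2)→insured(t2,f4) ✗
Counterexamples (restrictor triples failing the scope): 7.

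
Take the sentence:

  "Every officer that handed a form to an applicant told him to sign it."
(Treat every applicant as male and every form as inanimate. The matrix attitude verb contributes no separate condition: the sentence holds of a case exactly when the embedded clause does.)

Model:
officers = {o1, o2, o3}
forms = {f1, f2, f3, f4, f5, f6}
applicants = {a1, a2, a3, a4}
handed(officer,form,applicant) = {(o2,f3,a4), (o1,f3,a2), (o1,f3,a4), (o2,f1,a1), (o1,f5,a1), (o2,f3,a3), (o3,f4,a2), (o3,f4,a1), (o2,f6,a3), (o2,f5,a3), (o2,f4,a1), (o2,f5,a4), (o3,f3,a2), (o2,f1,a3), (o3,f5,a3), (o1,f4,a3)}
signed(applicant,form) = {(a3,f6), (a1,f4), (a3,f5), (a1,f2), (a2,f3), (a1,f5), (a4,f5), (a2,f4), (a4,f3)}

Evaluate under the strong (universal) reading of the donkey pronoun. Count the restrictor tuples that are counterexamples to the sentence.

4

"him" takes "an applicant" as antecedent and "it" takes "a form"; both are donkey pronouns co-varying with the restrictor.
Strong reading: for every (o,f,a) with handed(o,f,a), signed(a,f).
Restrictor triples: (o1,f3,a2)→signed(a2,f3) ✓  (o1,f3,a4)→signed(a4,f3) ✓  (o1,f4,a3)→signed(a3,f4) ✗  (o1,f5,a1)→signed(a1,f5) ✓  (o2,f1,a1)→signed(a1,f1) ✗  (o2,f1,a3)→signed(a3,f1) ✗  (o2,f3,a3)→signed(a3,f3) ✗  (o2,f3,a4)→signed(a4,f3) ✓  (o2,f4,a1)→signed(a1,f4) ✓  (o2,f5,a3)→signed(a3,f5) ✓  (o2,f5,a4)→signed(a4,f5) ✓  (o2,f6,a3)→signed(a3,f6) ✓  (o3,f3,a2)→signed(a2,f3) ✓  (o3,f4,a1)→signed(a1,f4) ✓  (o3,f4,a2)→signed(a2,f4) ✓  (o3,f5,a3)→signed(a3,f5) ✓
Counterexamples (restrictor triples failing the scope): 4.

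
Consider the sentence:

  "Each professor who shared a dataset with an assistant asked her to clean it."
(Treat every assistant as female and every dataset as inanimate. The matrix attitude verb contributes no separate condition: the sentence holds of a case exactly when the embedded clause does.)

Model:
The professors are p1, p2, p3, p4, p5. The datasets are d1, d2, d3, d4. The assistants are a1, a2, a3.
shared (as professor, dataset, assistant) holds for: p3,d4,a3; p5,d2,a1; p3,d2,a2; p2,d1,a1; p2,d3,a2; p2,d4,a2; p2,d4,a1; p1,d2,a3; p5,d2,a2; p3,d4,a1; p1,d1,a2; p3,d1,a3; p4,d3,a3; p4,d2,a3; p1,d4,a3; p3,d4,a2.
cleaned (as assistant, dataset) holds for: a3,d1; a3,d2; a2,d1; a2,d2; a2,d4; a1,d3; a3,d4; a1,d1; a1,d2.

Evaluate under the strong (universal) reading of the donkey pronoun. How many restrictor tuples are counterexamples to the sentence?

"her" takes "an assistant" as antecedent and "it" takes "a dataset"; both are donkey pronouns co-varying with the restrictor.
Strong reading: for every (p,d,a) with shared(p,d,a), cleaned(a,d).
Restrictor triples: (p1,d1,a2)→cleaned(a2,d1) ✓  (p1,d2,a3)→cleaned(a3,d2) ✓  (p1,d4,a3)→cleaned(a3,d4) ✓  (p2,d1,a1)→cleaned(a1,d1) ✓  (p2,d3,a2)→cleaned(a2,d3) ✗  (p2,d4,a1)→cleaned(a1,d4) ✗  (p2,d4,a2)→cleaned(a2,d4) ✓  (p3,d1,a3)→cleaned(a3,d1) ✓  (p3,d2,a2)→cleaned(a2,d2) ✓  (p3,d4,a1)→cleaned(a1,d4) ✗  (p3,d4,a2)→cleaned(a2,d4) ✓  (p3,d4,a3)→cleaned(a3,d4) ✓  (p4,d2,a3)→cleaned(a3,d2) ✓  (p4,d3,a3)→cleaned(a3,d3) ✗  (p5,d2,a1)→cleaned(a1,d2) ✓  (p5,d2,a2)→cleaned(a2,d2) ✓
Counterexamples (restrictor triples failing the scope): 4.

4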